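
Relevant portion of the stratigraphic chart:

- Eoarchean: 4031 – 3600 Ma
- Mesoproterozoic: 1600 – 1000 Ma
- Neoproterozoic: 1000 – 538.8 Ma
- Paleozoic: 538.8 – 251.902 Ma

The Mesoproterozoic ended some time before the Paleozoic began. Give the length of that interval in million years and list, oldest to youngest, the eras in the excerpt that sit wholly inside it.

The Mesoproterozoic closes at 1000 Ma and the Paleozoic opens at 538.8 Ma, so the interval is 1000 − 538.8 = 461.2 Myr.
An era fits inside if it starts at or after 1000 Ma and ends at or before 538.8 Ma; oldest first that gives Neoproterozoic.

461.2 million years; Neoproterozoic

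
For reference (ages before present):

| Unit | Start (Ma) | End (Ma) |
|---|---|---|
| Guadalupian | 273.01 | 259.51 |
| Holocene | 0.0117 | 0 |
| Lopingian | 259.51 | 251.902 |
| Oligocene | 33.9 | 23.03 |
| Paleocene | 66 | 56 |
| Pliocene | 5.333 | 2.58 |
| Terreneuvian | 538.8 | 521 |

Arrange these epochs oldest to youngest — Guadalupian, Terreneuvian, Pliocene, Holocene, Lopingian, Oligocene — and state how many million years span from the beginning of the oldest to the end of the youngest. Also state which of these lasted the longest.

Start ages (Ma): Terreneuvian 538.8, Guadalupian 273.01, Lopingian 259.51, Oligocene 33.9, Pliocene 5.333, Holocene 0.0117.
Ordered oldest to youngest: Terreneuvian, Guadalupian, Lopingian, Oligocene, Pliocene, Holocene.
Span = 538.8 − 0 = 538.8 Myr.
Durations: Pliocene 2.753, Oligocene 10.87, Holocene 0.0117, Guadalupian 13.5, Lopingian 7.608, Terreneuvian 17.8 → longest is Terreneuvian (17.8 Myr).

Terreneuvian → Guadalupian → Lopingian → Oligocene → Pliocene → Holocene; total span 538.8 Myr; longest is Terreneuvian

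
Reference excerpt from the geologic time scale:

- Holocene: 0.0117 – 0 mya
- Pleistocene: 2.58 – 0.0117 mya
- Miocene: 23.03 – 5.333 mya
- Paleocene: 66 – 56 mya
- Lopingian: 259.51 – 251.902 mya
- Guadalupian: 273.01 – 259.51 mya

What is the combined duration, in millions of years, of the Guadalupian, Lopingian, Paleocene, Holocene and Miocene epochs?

Each duration: Guadalupian = 13.5; Lopingian = 7.608; Paleocene = 10; Holocene = 0.0117; Miocene = 17.697.
Sum: 13.5 + 7.608 + 10 + 0.0117 + 17.697 = 48.8167 Myr.

48.8167 million years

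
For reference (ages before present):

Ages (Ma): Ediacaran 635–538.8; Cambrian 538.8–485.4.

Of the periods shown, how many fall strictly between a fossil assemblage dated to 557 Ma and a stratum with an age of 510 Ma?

0

Checking each listed span, none has both start < 557 Ma and end > 510 Ma — every period straddles one of the two dates or lies outside them — so the count is 0.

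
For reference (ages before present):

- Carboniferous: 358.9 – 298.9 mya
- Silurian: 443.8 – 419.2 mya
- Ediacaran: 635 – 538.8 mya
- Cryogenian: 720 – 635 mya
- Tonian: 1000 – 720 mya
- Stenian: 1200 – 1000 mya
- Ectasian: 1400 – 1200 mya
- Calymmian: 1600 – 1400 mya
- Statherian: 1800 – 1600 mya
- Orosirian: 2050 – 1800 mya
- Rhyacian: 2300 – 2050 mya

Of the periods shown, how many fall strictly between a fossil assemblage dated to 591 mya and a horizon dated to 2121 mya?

7

2121 Ma sits inside the Rhyacian (2300–2050) and 591 Ma inside the Ediacaran (635–538.8); neither of those is wholly between the two dates.
The listed periods lying completely between them are Orosirian, Statherian, Calymmian, Ectasian, Stenian, Tonian, Cryogenian — 7 in all.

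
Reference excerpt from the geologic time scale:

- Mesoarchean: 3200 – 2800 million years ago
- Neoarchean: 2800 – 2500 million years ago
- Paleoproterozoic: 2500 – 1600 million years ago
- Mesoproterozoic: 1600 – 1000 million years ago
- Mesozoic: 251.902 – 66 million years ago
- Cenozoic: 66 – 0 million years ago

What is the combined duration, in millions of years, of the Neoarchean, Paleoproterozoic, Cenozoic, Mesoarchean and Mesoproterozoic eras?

Each duration: Neoarchean = 300; Paleoproterozoic = 900; Cenozoic = 66; Mesoarchean = 400; Mesoproterozoic = 600.
Sum: 300 + 900 + 66 + 400 + 600 = 2266 Myr.

2266 million years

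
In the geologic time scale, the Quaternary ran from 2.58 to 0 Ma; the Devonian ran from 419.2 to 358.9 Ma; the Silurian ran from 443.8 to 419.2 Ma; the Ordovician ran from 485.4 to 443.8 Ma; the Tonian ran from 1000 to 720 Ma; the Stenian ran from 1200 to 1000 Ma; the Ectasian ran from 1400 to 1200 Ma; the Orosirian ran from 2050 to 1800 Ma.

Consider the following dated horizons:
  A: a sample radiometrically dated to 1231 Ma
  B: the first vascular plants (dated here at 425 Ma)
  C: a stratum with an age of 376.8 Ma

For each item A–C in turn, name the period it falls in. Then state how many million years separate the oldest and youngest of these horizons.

A: 1231 Ma lies in 1400–1200 Ma, so Ectasian.
B: 425 Ma lies in 443.8–419.2 Ma, so Silurian.
C: 376.8 Ma lies in 419.2–358.9 Ma, so Devonian.
Oldest = 1231 Ma, youngest = 376.8 Ma → span 854.2 Myr.

A — Ectasian; B — Silurian; C — Devonian; span 854.2 million years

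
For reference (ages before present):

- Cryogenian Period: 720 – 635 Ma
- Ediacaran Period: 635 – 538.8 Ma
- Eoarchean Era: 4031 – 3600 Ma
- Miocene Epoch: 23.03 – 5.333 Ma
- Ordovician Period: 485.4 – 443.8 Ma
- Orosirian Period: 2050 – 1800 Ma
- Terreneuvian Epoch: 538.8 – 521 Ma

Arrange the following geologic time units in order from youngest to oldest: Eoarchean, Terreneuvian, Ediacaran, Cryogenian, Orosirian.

Terreneuvian → Ediacaran → Cryogenian → Orosirian → Eoarchean

The oldest of these is Eoarchean (starts 4031 Ma) and the youngest is Terreneuvian (ends 521 Ma).
In between, by decreasing start age: Orosirian (2050), Cryogenian (720), Ediacaran (635).
Listing youngest first means reversing that sequence.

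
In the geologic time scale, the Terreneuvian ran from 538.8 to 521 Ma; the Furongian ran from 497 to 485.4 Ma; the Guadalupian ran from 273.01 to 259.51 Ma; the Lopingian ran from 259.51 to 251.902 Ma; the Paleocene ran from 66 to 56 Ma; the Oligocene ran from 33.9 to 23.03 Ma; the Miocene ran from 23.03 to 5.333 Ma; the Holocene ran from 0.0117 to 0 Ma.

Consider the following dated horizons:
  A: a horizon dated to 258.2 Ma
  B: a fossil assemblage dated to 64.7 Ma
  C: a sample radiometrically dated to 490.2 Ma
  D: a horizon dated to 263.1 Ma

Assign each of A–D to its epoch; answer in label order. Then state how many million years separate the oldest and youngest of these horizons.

A: 258.2 Ma lies in 259.51–251.902 Ma, so Lopingian.
B: 64.7 Ma lies in 66–56 Ma, so Paleocene.
C: 490.2 Ma lies in 497–485.4 Ma, so Furongian.
D: 263.1 Ma lies in 273.01–259.51 Ma, so Guadalupian.
Oldest = 490.2 Ma, youngest = 64.7 Ma → span 425.5 Myr.

A — Lopingian; B — Paleocene; C — Furongian; D — Guadalupian; span 425.5 million years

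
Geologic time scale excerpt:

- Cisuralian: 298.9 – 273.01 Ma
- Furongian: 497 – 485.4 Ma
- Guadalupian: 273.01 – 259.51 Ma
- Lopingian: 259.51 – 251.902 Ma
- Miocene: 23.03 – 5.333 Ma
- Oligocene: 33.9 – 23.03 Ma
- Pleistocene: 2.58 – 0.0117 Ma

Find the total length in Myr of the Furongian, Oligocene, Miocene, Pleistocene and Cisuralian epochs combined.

Duration is start − end for each: (497 − 485.4) + (33.9 − 23.03) + (23.03 − 5.333) + (2.58 − 0.0117) + (298.9 − 273.01).
That is 11.6 + 10.87 + 17.697 + 2.5683 + 25.89, which totals 68.6253 million years.

68.6253 million years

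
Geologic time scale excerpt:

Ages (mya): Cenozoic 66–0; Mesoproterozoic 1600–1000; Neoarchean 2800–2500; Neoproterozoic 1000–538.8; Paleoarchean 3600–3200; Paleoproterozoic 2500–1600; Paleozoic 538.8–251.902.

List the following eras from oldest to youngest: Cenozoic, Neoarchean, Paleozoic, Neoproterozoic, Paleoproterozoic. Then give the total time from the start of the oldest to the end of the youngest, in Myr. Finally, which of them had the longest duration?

From the excerpt: Cenozoic 66–0; Neoarchean 2800–2500; Paleozoic 538.8–251.902; Neoproterozoic 1000–538.8; Paleoproterozoic 2500–1600 (Ma).
Larger Ma is earlier, so the oldest is Neoarchean and the youngest is Cenozoic; oldest to youngest: Neoarchean, Paleoproterozoic, Neoproterozoic, Paleozoic, Cenozoic.
Oldest start 2800 minus youngest end 0 gives 2800 Myr overall.
Individual lengths (start − end): Neoarchean 300; Neoproterozoic 461.2; Paleozoic 286.898; Paleoproterozoic 900; Cenozoic 66. The largest is Paleoproterozoic at 900 Myr.

Neoarchean → Paleoproterozoic → Neoproterozoic → Paleozoic → Cenozoic; total span 2800 Myr; longest is Paleoproterozoic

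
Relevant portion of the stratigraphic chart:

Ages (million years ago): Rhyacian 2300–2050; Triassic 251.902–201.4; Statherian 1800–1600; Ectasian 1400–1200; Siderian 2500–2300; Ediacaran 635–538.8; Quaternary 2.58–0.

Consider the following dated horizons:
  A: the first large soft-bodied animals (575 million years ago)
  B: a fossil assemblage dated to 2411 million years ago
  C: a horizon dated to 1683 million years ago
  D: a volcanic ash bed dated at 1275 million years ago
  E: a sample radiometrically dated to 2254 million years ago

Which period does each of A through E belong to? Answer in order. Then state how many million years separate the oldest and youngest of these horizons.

Match each age against the start–end ranges in the excerpt: A = 575 Ma → Ediacaran (635–538.8); B = 2411 Ma → Siderian (2500–2300); C = 1683 Ma → Statherian (1800–1600); D = 1275 Ma → Ectasian (1400–1200); E = 2254 Ma → Rhyacian (2300–2050).
The largest age is 2411 Ma and the smallest is 575 Ma; their difference is 1836 Myr.

A — Ediacaran; B — Siderian; C — Statherian; D — Ectasian; E — Rhyacian; span 1836 million years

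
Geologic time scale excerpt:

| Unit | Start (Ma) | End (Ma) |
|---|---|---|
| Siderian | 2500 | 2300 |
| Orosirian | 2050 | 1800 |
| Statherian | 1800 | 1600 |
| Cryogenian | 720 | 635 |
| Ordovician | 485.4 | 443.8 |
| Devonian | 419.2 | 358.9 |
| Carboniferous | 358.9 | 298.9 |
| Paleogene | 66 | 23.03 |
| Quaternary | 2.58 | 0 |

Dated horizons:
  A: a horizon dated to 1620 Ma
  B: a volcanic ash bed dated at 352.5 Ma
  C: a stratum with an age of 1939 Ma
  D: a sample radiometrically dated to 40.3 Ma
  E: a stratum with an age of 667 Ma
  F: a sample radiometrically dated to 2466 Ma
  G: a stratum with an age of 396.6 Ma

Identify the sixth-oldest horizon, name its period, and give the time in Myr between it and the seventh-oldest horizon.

Sorted oldest-first by Ma: F (2466), C (1939), A (1620), E (667), G (396.6), B (352.5), D (40.3).
The sixth oldest is B at 352.5 Ma, which lies in 358.9–298.9 Ma: the Carboniferous.
The seventh oldest is D at 40.3 Ma; separation = |352.5 − 40.3| = 312.2 Myr.

B, in the Carboniferous; 312.2 million years to D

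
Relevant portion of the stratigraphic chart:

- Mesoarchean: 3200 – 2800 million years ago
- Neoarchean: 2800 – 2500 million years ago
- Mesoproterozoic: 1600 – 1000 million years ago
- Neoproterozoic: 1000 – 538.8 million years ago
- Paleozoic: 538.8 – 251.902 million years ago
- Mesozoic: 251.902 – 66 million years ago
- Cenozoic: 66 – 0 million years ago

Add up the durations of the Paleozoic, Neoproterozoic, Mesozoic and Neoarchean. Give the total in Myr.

1234 million years

Each duration: Paleozoic = 286.898; Neoproterozoic = 461.2; Mesozoic = 185.902; Neoarchean = 300.
Sum: 286.898 + 461.2 + 185.902 + 300 = 1234 Myr.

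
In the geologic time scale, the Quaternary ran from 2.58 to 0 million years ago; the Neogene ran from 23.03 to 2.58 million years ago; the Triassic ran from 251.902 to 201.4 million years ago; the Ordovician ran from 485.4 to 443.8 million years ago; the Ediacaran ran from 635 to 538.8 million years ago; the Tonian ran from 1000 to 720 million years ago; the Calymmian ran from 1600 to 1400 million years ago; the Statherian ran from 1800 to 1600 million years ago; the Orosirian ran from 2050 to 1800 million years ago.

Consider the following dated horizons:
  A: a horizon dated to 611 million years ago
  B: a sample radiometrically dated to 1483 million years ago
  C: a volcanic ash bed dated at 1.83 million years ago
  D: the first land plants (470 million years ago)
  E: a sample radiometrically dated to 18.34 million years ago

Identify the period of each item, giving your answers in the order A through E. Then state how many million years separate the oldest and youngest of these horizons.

Match each age against the start–end ranges in the excerpt: A = 611 Ma → Ediacaran (635–538.8); B = 1483 Ma → Calymmian (1600–1400); C = 1.83 Ma → Quaternary (2.58–0); D = 470 Ma → Ordovician (485.4–443.8); E = 18.34 Ma → Neogene (23.03–2.58).
The largest age is 1483 Ma and the smallest is 1.83 Ma; their difference is 1481.17 Myr.

A — Ediacaran; B — Calymmian; C — Quaternary; D — Ordovician; E — Neogene; span 1481.17 million years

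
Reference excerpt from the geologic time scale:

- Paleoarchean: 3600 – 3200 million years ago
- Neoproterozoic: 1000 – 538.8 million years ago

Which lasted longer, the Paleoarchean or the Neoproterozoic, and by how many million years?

Paleoarchean: 3600 − 3200 = 400 Myr.
Neoproterozoic: 1000 − 538.8 = 461.2 Myr.
Difference: 461.2 − 400 = 61.2 Myr, so the Neoproterozoic was longer.

Neoproterozoic, by 61.2 million years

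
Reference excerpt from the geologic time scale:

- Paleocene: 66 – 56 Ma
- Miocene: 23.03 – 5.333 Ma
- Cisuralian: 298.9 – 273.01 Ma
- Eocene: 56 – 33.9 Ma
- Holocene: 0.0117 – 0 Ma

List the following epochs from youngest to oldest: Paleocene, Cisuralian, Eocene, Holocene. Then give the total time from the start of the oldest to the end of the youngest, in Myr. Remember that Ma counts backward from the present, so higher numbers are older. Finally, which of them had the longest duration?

Holocene, Eocene, Paleocene, Cisuralian; total span 298.9 Myr; longest is Cisuralian

From the excerpt: Paleocene 66–56; Cisuralian 298.9–273.01; Eocene 56–33.9; Holocene 0.0117–0 (Ma).
Larger Ma is earlier, so the oldest is Cisuralian and the youngest is Holocene; youngest to oldest: Holocene, Eocene, Paleocene, Cisuralian.
Oldest start 298.9 minus youngest end 0 gives 298.9 Myr overall.
Individual lengths (start − end): Eocene 22.1; Paleocene 10; Cisuralian 25.89; Holocene 0.0117. The largest is Cisuralian at 25.89 Myr.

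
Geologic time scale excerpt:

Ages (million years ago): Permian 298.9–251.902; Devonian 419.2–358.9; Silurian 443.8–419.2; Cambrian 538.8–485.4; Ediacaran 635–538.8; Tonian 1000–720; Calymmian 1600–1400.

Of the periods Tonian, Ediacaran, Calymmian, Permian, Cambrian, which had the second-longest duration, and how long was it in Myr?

Durations: Tonian 280; Ediacaran 96.2; Calymmian 200; Permian 46.998; Cambrian 53.4 Myr.
Sorted longest-first: Tonian (280), Calymmian (200), Ediacaran (96.2), Cambrian (53.4), Permian (46.998).
The second longest is Calymmian at 200 Myr.

Calymmian, 200 million years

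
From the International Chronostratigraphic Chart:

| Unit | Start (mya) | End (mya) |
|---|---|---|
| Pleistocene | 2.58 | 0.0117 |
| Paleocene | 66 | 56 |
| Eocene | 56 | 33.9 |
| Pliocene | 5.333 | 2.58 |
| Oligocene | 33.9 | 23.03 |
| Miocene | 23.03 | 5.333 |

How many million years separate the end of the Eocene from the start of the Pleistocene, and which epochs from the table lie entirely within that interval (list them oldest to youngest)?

31.32 million years; Oligocene, Miocene, Pliocene

End of Eocene = 33.9 Ma; start of Pleistocene = 2.58 Ma.
Gap = 33.9 − 2.58 = 31.32 Myr.
Epochs wholly inside 33.9–2.58 Ma: Oligocene (33.9–23.03), Miocene (23.03–5.333), Pliocene (5.333–2.58).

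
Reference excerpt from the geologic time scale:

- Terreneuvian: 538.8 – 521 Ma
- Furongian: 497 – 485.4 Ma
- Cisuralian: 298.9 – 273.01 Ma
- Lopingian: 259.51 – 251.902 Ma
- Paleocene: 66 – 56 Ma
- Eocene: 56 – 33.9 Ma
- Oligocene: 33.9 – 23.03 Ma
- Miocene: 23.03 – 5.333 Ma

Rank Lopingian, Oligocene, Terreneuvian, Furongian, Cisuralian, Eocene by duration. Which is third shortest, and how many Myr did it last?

Furongian, 11.6 million years

Durations: Lopingian 7.608; Oligocene 10.87; Terreneuvian 17.8; Furongian 11.6; Cisuralian 25.89; Eocene 22.1 Myr.
Sorted shortest-first: Lopingian (7.608), Oligocene (10.87), Furongian (11.6), Terreneuvian (17.8), Eocene (22.1), Cisuralian (25.89).
The third shortest is Furongian at 11.6 Myr.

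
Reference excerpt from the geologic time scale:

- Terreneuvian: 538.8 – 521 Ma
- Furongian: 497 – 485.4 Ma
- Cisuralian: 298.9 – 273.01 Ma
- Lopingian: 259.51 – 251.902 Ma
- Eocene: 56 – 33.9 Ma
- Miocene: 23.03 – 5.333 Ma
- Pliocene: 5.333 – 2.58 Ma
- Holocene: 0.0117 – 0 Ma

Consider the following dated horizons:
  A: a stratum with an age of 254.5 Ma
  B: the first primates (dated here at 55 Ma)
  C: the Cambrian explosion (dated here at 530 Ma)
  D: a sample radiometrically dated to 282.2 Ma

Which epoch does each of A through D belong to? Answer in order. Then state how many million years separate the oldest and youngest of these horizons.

A — Lopingian; B — Eocene; C — Terreneuvian; D — Cisuralian; span 475 million years

A: 254.5 Ma lies in 259.51–251.902 Ma, so Lopingian.
B: 55 Ma lies in 56–33.9 Ma, so Eocene.
C: 530 Ma lies in 538.8–521 Ma, so Terreneuvian.
D: 282.2 Ma lies in 298.9–273.01 Ma, so Cisuralian.
Oldest = 530 Ma, youngest = 55 Ma → span 475 Myr.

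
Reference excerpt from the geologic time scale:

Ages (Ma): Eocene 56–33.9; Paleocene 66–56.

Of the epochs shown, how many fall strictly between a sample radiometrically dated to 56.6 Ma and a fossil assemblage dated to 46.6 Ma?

The older date is 56.6 Ma and the younger is 46.6 Ma.
No epoch both begins after 56.6 Ma and ends before 46.6 Ma, so the count is 0.

0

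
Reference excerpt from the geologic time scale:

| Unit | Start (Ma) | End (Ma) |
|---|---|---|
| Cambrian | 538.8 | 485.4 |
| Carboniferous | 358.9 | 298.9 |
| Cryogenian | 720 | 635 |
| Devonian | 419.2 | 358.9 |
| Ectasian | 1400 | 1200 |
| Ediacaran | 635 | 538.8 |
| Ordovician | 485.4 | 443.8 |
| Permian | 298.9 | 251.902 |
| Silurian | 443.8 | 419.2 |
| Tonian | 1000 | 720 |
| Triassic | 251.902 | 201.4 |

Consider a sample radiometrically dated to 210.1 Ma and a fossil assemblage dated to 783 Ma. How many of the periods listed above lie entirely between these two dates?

783 Ma sits inside the Tonian (1000–720) and 210.1 Ma inside the Triassic (251.902–201.4); neither of those is wholly between the two dates.
The listed periods lying completely between them are Cryogenian, Ediacaran, Cambrian, Ordovician, Silurian, Devonian, Carboniferous, Permian — 8 in all.

8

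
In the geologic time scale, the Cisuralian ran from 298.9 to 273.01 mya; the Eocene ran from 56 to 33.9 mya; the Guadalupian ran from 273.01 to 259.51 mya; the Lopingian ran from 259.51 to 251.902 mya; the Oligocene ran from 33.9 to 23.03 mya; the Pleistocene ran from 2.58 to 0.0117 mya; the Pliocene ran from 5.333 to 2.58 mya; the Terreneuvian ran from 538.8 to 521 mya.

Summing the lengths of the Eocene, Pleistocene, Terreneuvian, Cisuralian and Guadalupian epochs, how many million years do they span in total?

81.8583 million years

Duration is start − end for each: (56 − 33.9) + (2.58 − 0.0117) + (538.8 − 521) + (298.9 − 273.01) + (273.01 − 259.51).
That is 22.1 + 2.5683 + 17.8 + 25.89 + 13.5, which totals 81.8583 million years.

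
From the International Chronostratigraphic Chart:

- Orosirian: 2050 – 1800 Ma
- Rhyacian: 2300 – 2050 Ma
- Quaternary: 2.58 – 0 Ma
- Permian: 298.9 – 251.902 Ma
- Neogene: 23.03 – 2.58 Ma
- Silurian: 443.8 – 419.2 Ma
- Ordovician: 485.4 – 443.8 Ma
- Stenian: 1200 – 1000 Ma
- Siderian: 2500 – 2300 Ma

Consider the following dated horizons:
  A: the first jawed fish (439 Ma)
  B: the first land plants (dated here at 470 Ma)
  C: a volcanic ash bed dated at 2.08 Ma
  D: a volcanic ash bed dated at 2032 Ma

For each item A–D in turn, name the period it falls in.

Match each age against the start–end ranges in the excerpt: A = 439 Ma → Silurian (443.8–419.2); B = 470 Ma → Ordovician (485.4–443.8); C = 2.08 Ma → Quaternary (2.58–0); D = 2032 Ma → Orosirian (2050–1800).

A — Silurian; B — Ordovician; C — Quaternary; D — Orosirian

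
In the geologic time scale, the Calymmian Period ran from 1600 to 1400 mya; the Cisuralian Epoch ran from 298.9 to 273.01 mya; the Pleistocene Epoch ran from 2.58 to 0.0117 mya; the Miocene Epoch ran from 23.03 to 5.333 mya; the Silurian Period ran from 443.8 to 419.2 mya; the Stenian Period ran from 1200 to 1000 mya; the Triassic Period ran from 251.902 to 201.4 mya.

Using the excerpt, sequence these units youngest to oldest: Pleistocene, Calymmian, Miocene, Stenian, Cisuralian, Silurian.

Pleistocene, then Miocene, then Cisuralian, then Silurian, then Stenian, then Calymmian

The oldest of these is Calymmian (starts 1600 Ma) and the youngest is Pleistocene (ends 0.0117 Ma).
In between, by decreasing start age: Stenian (1200), Silurian (443.8), Cisuralian (298.9), Miocene (23.03).
Listing youngest first means reversing that sequence.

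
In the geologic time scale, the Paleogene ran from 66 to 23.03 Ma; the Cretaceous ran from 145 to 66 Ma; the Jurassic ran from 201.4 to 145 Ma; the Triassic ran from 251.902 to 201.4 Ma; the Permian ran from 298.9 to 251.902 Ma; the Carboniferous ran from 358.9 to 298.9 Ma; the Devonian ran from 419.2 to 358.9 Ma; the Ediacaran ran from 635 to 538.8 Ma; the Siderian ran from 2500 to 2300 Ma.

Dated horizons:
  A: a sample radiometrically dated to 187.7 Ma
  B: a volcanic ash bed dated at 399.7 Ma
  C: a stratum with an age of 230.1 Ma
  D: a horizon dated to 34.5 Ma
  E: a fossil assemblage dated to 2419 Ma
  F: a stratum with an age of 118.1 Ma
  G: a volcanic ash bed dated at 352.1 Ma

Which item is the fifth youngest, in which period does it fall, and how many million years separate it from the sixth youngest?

Smaller Ma means younger, so youngest first: D 34.5 < F 118.1 < A 187.7 < C 230.1 < G 352.1 < B 399.7 < E 2419.
Counting 5 along gives G (352.1 Ma); the excerpt puts that inside the Carboniferous, 358.9–298.9 Ma.
Next in line is B (399.7 Ma), and 399.7 − 352.1 = 47.6 Myr.

G, in the Carboniferous; 47.6 million years to B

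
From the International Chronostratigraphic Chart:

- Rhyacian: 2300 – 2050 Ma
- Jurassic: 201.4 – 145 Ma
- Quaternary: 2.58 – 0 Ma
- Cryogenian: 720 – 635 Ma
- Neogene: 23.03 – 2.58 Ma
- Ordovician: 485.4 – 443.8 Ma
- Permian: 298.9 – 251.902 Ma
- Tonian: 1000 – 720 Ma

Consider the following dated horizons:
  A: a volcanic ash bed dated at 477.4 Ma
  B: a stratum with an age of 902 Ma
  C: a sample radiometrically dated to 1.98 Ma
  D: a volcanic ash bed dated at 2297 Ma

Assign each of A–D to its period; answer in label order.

A: 477.4 Ma lies in 485.4–443.8 Ma, so Ordovician.
B: 902 Ma lies in 1000–720 Ma, so Tonian.
C: 1.98 Ma lies in 2.58–0 Ma, so Quaternary.
D: 2297 Ma lies in 2300–2050 Ma, so Rhyacian.

A — Ordovician; B — Tonian; C — Quaternary; D — Rhyacian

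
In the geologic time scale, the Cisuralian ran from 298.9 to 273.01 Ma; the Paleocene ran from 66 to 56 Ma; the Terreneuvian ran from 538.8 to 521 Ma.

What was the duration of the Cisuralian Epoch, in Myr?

25.89 million years

298.9 − 273.01 = 25.89 million years.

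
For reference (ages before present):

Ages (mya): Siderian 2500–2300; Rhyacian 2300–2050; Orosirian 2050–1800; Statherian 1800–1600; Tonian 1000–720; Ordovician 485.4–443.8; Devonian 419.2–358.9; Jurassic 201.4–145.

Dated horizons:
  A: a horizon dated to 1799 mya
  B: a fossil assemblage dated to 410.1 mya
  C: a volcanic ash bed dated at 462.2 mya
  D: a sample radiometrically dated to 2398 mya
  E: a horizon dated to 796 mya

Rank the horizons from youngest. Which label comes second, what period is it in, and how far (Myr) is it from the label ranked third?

C, in the Ordovician; 333.8 million years to E

Smaller Ma means younger, so youngest first: B 410.1 < C 462.2 < E 796 < A 1799 < D 2398.
Counting 2 along gives C (462.2 Ma); the excerpt puts that inside the Ordovician, 485.4–443.8 Ma.
Next in line is E (796 Ma), and 796 − 462.2 = 333.8 Myr.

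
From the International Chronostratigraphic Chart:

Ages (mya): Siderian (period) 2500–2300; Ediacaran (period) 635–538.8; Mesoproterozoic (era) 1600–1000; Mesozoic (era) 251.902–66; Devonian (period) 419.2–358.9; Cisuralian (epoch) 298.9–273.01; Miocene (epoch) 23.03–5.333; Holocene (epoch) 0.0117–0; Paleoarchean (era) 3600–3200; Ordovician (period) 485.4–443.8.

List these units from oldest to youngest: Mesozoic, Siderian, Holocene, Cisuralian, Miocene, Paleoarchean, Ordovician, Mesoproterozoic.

Sorting by start age (descending Ma, since larger Ma = older): Paleoarchean start 3600, Siderian start 2500, Mesoproterozoic start 1600, Ordovician start 485.4, Cisuralian start 298.9, Mesozoic start 251.902, Miocene start 23.03, Holocene start 0.0117.

Paleoarchean, Siderian, Mesoproterozoic, Ordovician, Cisuralian, Mesozoic, Miocene, Holocene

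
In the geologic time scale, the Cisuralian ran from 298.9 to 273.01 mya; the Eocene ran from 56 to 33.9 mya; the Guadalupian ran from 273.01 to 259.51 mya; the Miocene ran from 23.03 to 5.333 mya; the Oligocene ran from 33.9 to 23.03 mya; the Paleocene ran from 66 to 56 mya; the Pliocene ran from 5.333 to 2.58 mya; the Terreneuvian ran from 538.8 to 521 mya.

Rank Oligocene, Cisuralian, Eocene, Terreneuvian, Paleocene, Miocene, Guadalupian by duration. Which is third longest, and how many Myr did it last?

Terreneuvian, 17.8 million years

Durations: Oligocene 10.87; Cisuralian 25.89; Eocene 22.1; Terreneuvian 17.8; Paleocene 10; Miocene 17.697; Guadalupian 13.5 Myr.
Sorted longest-first: Cisuralian (25.89), Eocene (22.1), Terreneuvian (17.8), Miocene (17.697), Guadalupian (13.5), Oligocene (10.87), Paleocene (10).
The third longest is Terreneuvian at 17.8 Myr.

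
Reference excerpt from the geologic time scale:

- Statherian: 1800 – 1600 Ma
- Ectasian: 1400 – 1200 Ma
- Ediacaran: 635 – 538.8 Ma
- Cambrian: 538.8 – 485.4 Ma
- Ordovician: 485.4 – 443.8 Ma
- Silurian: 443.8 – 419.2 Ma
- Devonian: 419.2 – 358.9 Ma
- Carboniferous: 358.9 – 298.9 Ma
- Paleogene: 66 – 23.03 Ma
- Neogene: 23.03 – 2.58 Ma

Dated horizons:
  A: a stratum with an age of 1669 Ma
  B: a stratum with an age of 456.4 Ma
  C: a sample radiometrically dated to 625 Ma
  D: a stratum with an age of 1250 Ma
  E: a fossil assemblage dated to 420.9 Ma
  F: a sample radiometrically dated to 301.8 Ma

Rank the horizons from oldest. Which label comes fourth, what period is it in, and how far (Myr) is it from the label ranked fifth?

Sorted oldest-first by Ma: A (1669), D (1250), C (625), B (456.4), E (420.9), F (301.8).
The fourth oldest is B at 456.4 Ma, which lies in 485.4–443.8 Ma: the Ordovician.
The fifth oldest is E at 420.9 Ma; separation = |456.4 − 420.9| = 35.5 Myr.

B, in the Ordovician; 35.5 million years to E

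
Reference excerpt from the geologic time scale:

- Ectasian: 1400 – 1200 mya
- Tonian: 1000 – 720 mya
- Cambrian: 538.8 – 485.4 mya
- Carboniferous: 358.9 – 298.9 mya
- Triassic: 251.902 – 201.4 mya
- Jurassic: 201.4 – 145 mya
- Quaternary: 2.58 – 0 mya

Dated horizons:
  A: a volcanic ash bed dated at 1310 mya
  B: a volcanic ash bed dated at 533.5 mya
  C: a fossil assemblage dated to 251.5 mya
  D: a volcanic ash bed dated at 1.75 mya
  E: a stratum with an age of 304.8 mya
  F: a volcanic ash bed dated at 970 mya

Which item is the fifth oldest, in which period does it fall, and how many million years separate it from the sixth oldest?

Larger Ma means older, so oldest first: A 1310 > F 970 > B 533.5 > E 304.8 > C 251.5 > D 1.75.
Counting 5 along gives C (251.5 Ma); the excerpt puts that inside the Triassic, 251.902–201.4 Ma.
Next in line is D (1.75 Ma), and 251.5 − 1.75 = 249.75 Myr.

C, in the Triassic; 249.75 million years to D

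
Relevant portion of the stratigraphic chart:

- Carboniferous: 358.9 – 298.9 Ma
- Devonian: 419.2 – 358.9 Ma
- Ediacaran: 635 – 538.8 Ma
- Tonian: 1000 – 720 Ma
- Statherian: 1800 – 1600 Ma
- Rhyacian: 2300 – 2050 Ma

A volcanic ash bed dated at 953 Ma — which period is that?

Tonian

953 Ma lies between 1000 and 720 Ma, so it falls in the Tonian.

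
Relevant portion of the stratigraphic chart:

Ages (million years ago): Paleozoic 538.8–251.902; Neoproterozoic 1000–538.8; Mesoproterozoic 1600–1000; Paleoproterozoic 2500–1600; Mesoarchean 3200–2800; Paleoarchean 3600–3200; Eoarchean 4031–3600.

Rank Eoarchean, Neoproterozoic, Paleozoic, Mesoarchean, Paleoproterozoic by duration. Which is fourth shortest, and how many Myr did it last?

Neoproterozoic, 461.2 million years

Durations: Eoarchean 431; Neoproterozoic 461.2; Paleozoic 286.898; Mesoarchean 400; Paleoproterozoic 900 Myr.
Sorted shortest-first: Paleozoic (286.898), Mesoarchean (400), Eoarchean (431), Neoproterozoic (461.2), Paleoproterozoic (900).
The fourth shortest is Neoproterozoic at 461.2 Myr.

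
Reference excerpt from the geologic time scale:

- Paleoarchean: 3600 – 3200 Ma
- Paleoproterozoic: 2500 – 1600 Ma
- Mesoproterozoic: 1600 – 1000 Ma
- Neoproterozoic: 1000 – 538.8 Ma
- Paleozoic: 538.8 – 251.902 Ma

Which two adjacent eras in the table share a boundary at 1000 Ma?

The Mesoproterozoic ends at 1000 Ma and the Neoproterozoic begins at 1000 Ma, so they share that boundary.

Mesoproterozoic and Neoproterozoic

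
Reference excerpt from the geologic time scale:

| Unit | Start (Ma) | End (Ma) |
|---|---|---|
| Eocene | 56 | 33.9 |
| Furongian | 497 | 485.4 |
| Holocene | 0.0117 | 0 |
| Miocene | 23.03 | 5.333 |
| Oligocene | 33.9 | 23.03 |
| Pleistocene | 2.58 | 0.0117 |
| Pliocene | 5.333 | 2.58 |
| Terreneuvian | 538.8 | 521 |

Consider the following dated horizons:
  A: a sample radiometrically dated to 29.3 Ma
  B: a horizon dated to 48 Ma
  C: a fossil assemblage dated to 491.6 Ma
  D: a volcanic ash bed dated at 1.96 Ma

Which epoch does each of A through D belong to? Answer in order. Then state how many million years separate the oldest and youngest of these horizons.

A: 29.3 Ma lies in 33.9–23.03 Ma, so Oligocene.
B: 48 Ma lies in 56–33.9 Ma, so Eocene.
C: 491.6 Ma lies in 497–485.4 Ma, so Furongian.
D: 1.96 Ma lies in 2.58–0.0117 Ma, so Pleistocene.
Oldest = 491.6 Ma, youngest = 1.96 Ma → span 489.64 Myr.

A — Oligocene; B — Eocene; C — Furongian; D — Pleistocene; span 489.64 million years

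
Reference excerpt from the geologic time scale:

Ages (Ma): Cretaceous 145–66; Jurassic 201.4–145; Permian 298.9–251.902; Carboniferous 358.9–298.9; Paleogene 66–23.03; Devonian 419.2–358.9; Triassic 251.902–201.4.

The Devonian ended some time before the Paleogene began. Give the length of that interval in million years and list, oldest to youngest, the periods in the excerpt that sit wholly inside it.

End of Devonian = 358.9 Ma; start of Paleogene = 66 Ma.
Gap = 358.9 − 66 = 292.9 Myr.
Periods wholly inside 358.9–66 Ma: Carboniferous (358.9–298.9), Permian (298.9–251.902), Triassic (251.902–201.4), Jurassic (201.4–145), Cretaceous (145–66).

292.9 million years; Carboniferous, Permian, Triassic, Jurassic, Cretaceous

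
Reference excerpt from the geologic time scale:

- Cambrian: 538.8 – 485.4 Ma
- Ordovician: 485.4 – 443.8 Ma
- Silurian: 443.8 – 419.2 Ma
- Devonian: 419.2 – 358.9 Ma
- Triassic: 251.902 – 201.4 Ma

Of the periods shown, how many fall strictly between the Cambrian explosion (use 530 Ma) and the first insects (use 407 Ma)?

The older date is 530 Ma and the younger is 407 Ma.
Periods with start < 530 and end > 407 Ma: Ordovician (485.4–443.8), Silurian (443.8–419.2).
That is 2 complete periods.

2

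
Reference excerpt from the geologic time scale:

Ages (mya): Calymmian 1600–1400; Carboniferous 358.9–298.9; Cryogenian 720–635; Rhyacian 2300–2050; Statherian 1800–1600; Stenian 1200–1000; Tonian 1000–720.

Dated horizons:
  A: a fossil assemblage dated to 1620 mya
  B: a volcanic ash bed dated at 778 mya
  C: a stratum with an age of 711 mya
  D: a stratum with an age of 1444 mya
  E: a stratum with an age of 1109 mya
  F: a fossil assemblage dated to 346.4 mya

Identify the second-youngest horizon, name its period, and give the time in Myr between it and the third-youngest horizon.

C, in the Cryogenian; 67 million years to B

Sorted youngest-first by Ma: F (346.4), C (711), B (778), E (1109), D (1444), A (1620).
The second youngest is C at 711 Ma, which lies in 720–635 Ma: the Cryogenian.
The third youngest is B at 778 Ma; separation = |711 − 778| = 67 Myr.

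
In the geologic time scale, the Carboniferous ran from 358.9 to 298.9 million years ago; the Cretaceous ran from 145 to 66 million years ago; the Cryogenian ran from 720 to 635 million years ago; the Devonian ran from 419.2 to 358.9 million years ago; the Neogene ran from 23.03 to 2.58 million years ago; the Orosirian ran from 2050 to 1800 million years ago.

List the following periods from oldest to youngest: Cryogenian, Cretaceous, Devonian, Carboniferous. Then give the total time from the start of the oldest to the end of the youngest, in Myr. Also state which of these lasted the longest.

Start ages (Ma): Cryogenian 720, Devonian 419.2, Carboniferous 358.9, Cretaceous 145.
Ordered oldest to youngest: Cryogenian, Devonian, Carboniferous, Cretaceous.
Span = 720 − 66 = 654 Myr.
Durations: Devonian 60.3, Cretaceous 79, Cryogenian 85, Carboniferous 60 → longest is Cryogenian (85 Myr).

Cryogenian, Devonian, Carboniferous, Cretaceous; total span 654 Myr; longest is Cryogenian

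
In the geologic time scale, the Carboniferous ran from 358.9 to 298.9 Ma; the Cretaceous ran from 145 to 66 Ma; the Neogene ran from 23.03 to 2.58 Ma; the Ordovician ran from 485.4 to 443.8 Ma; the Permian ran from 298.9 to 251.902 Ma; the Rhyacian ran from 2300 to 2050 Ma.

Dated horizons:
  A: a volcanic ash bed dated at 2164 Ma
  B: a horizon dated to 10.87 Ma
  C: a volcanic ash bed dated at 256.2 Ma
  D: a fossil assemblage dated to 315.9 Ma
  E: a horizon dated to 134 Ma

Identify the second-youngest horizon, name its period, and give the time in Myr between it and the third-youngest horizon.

Smaller Ma means younger, so youngest first: B 10.87 < E 134 < C 256.2 < D 315.9 < A 2164.
Counting 2 along gives E (134 Ma); the excerpt puts that inside the Cretaceous, 145–66 Ma.
Next in line is C (256.2 Ma), and 256.2 − 134 = 122.2 Myr.

E, in the Cretaceous; 122.2 million years to C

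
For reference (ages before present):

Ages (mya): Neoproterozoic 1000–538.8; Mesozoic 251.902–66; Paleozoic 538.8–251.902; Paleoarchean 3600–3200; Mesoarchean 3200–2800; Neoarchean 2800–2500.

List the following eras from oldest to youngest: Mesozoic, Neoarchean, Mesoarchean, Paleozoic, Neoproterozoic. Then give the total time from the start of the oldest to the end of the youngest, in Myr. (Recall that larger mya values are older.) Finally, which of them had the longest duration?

Mesoarchean → Neoarchean → Neoproterozoic → Paleozoic → Mesozoic; total span 3134 Myr; longest is Neoproterozoic

From the excerpt: Mesozoic 251.902–66; Neoarchean 2800–2500; Mesoarchean 3200–2800; Paleozoic 538.8–251.902; Neoproterozoic 1000–538.8 (Ma).
Larger Ma is earlier, so the oldest is Mesoarchean and the youngest is Mesozoic; oldest to youngest: Mesoarchean, Neoarchean, Neoproterozoic, Paleozoic, Mesozoic.
Oldest start 3200 minus youngest end 66 gives 3134 Myr overall.
Individual lengths (start − end): Neoproterozoic 461.2; Neoarchean 300; Mesoarchean 400; Mesozoic 185.902; Paleozoic 286.898. The largest is Neoproterozoic at 461.2 Myr.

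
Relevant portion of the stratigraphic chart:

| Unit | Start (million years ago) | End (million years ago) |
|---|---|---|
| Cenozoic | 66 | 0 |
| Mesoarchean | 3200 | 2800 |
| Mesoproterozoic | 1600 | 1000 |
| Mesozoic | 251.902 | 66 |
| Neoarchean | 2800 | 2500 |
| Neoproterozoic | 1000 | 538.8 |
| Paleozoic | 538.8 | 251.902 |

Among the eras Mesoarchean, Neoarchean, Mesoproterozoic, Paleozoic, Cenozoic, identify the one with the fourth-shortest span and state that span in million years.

Mesoarchean, 400 million years

Durations: Mesoarchean 400; Neoarchean 300; Mesoproterozoic 600; Paleozoic 286.898; Cenozoic 66 Myr.
Sorted shortest-first: Cenozoic (66), Paleozoic (286.898), Neoarchean (300), Mesoarchean (400), Mesoproterozoic (600).
The fourth shortest is Mesoarchean at 400 Myr.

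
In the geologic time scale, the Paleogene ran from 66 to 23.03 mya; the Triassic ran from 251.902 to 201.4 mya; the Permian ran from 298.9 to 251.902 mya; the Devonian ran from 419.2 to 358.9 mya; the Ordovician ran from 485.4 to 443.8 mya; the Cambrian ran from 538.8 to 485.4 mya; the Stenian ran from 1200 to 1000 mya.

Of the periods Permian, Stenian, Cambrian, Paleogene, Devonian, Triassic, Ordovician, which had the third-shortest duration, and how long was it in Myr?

Start − end for each: Permian 298.9 − 251.902 = 46.998; Stenian 1200 − 1000 = 200; Cambrian 538.8 − 485.4 = 53.4; Paleogene 66 − 23.03 = 42.97; Devonian 419.2 − 358.9 = 60.3; Triassic 251.902 − 201.4 = 50.502; Ordovician 485.4 − 443.8 = 41.6.
Ranking these from shortest: Ordovician < Paleogene < Permian < Triassic < Cambrian < Devonian < Stenian.
Position 3 in that ranking is Permian, which lasted 46.998 Myr.

Permian, 46.998 million years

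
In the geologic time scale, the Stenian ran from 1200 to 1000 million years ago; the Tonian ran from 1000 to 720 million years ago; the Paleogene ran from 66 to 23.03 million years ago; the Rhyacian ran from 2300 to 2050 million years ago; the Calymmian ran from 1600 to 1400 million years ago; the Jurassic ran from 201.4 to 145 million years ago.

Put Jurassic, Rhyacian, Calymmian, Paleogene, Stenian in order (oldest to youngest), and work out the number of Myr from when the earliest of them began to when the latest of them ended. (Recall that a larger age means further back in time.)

Rhyacian, Calymmian, Stenian, Jurassic, Paleogene; total span 2276.97 Myr

Start ages (Ma): Rhyacian 2300, Calymmian 1600, Stenian 1200, Jurassic 201.4, Paleogene 66.
Ordered oldest to youngest: Rhyacian, Calymmian, Stenian, Jurassic, Paleogene.
Span = 2300 − 23.03 = 2276.97 Myr.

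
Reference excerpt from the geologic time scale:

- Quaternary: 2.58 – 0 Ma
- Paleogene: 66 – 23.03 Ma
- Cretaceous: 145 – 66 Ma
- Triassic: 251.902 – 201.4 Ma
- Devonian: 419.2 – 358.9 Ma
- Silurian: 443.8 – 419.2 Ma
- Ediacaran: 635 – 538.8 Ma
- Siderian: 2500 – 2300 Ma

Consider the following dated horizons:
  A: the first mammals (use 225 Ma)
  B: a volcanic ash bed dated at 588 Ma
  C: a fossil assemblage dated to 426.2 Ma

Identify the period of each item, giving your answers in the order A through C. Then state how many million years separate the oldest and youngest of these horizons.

A — Triassic; B — Ediacaran; C — Silurian; span 363 million years

Match each age against the start–end ranges in the excerpt: A = 225 Ma → Triassic (251.902–201.4); B = 588 Ma → Ediacaran (635–538.8); C = 426.2 Ma → Silurian (443.8–419.2).
The largest age is 588 Ma and the smallest is 225 Ma; their difference is 363 Myr.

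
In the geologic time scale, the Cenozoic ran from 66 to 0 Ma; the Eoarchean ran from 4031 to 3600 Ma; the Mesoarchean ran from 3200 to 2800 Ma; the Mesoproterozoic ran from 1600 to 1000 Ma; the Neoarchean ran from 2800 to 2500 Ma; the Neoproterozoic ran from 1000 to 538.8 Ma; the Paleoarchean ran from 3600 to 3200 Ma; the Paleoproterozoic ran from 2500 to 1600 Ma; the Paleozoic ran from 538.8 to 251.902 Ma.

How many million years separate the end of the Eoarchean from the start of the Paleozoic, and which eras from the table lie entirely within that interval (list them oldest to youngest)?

3061.2 million years; Paleoarchean, Mesoarchean, Neoarchean, Paleoproterozoic, Mesoproterozoic, Neoproterozoic

The Eoarchean closes at 3600 Ma and the Paleozoic opens at 538.8 Ma, so the interval is 3600 − 538.8 = 3061.2 Myr.
An era fits inside if it starts at or after 3600 Ma and ends at or before 538.8 Ma; oldest first that gives Paleoarchean, Mesoarchean, Neoarchean, Paleoproterozoic, Mesoproterozoic, Neoproterozoic.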